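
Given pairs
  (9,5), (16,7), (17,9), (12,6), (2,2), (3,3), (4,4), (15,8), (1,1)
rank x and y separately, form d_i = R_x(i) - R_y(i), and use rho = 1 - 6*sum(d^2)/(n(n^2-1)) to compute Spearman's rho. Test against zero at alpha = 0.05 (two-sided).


Step 1: Rank x and y separately (midranks; no ties here).
rank(x): 9->5, 16->8, 17->9, 12->6, 2->2, 3->3, 4->4, 15->7, 1->1
rank(y): 5->5, 7->7, 9->9, 6->6, 2->2, 3->3, 4->4, 8->8, 1->1
Step 2: d_i = R_x(i) - R_y(i); compute d_i^2.
  (5-5)^2=0, (8-7)^2=1, (9-9)^2=0, (6-6)^2=0, (2-2)^2=0, (3-3)^2=0, (4-4)^2=0, (7-8)^2=1, (1-1)^2=0
sum(d^2) = 2.
Step 3: rho = 1 - 6*2 / (9*(9^2 - 1)) = 1 - 12/720 = 0.983333.
Step 4: Under H0, t = rho * sqrt((n-2)/(1-rho^2)) = 14.3096 ~ t(7).
Step 5: Two-sided p-value from the t-distribution with 7 df = 0.000002.
Step 6: alpha = 0.05. reject H0.

rho = 0.9833, p = 0.000002, reject H0 at alpha = 0.05.


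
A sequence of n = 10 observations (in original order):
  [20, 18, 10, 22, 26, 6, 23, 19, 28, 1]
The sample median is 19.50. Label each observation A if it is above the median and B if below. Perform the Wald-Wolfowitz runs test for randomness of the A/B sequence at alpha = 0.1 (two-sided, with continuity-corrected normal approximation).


Step 1: Compute median = 19.50; label A = above, B = below.
Labels in order: ABBAABABAB  (n_A = 5, n_B = 5)
Step 2: Count runs R = 8.
Step 3: Under H0 (random ordering), E[R] = 2*n_A*n_B/(n_A+n_B) + 1 = 2*5*5/10 + 1 = 6.0000.
        Var[R] = 2*n_A*n_B*(2*n_A*n_B - n_A - n_B) / ((n_A+n_B)^2 * (n_A+n_B-1)) = 2000/900 = 2.2222.
        SD[R] = 1.4907.
Step 4: Continuity-corrected z = (R - 0.5 - E[R]) / SD[R] = (8 - 0.5 - 6.0000) / 1.4907 = 1.0062.
Step 5: Two-sided p-value via normal approximation = 2*(1 - Phi(|z|)) = 0.314305.
Step 6: alpha = 0.1. fail to reject H0.

R = 8, z = 1.0062, p = 0.314305, fail to reject H0.


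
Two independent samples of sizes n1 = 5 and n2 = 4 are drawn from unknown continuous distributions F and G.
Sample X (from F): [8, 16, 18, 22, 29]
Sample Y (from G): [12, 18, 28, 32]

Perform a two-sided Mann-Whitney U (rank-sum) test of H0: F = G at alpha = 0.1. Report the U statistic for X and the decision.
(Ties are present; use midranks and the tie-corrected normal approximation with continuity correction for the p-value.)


Step 1: Combine and sort all 9 observations; assign midranks.
sorted (value, group): (8,X), (12,Y), (16,X), (18,X), (18,Y), (22,X), (28,Y), (29,X), (32,Y)
ranks: 8->1, 12->2, 16->3, 18->4.5, 18->4.5, 22->6, 28->7, 29->8, 32->9
Step 2: Rank sum for X: R1 = 1 + 3 + 4.5 + 6 + 8 = 22.5.
Step 3: U_X = R1 - n1(n1+1)/2 = 22.5 - 5*6/2 = 22.5 - 15 = 7.5.
       U_Y = n1*n2 - U_X = 20 - 7.5 = 12.5.
Step 4: Ties are present, so use the tie-corrected normal approximation (with continuity correction) for the p-value.
Step 5: p-value = 0.622753; compare to alpha = 0.1. fail to reject H0.

U_X = 7.5, p = 0.622753, fail to reject H0 at alpha = 0.1.


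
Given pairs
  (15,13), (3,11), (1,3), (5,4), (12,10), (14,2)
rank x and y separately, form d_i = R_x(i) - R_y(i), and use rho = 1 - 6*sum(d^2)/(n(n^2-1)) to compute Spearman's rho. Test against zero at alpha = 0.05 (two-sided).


Step 1: Rank x and y separately (midranks; no ties here).
rank(x): 15->6, 3->2, 1->1, 5->3, 12->4, 14->5
rank(y): 13->6, 11->5, 3->2, 4->3, 10->4, 2->1
Step 2: d_i = R_x(i) - R_y(i); compute d_i^2.
  (6-6)^2=0, (2-5)^2=9, (1-2)^2=1, (3-3)^2=0, (4-4)^2=0, (5-1)^2=16
sum(d^2) = 26.
Step 3: rho = 1 - 6*26 / (6*(6^2 - 1)) = 1 - 156/210 = 0.257143.
Step 4: Under H0, t = rho * sqrt((n-2)/(1-rho^2)) = 0.5322 ~ t(4).
Step 5: Two-sided p-value from the t-distribution with 4 df = 0.622787.
Step 6: alpha = 0.05. fail to reject H0.

rho = 0.2571, p = 0.622787, fail to reject H0 at alpha = 0.05.


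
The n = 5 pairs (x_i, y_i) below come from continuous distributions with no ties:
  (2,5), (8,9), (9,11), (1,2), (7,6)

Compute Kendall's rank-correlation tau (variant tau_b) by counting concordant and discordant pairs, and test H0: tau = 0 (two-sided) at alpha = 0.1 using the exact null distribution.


Step 1: Enumerate the 10 unordered pairs (i,j) with i<j and classify each by sign(x_j-x_i) * sign(y_j-y_i).
  (1,2):dx=+6,dy=+4->C; (1,3):dx=+7,dy=+6->C; (1,4):dx=-1,dy=-3->C; (1,5):dx=+5,dy=+1->C
  (2,3):dx=+1,dy=+2->C; (2,4):dx=-7,dy=-7->C; (2,5):dx=-1,dy=-3->C; (3,4):dx=-8,dy=-9->C
  (3,5):dx=-2,dy=-5->C; (4,5):dx=+6,dy=+4->C
Step 2: C = 10, D = 0, total pairs = 10.
Step 3: tau = (C - D)/(n(n-1)/2) = (10 - 0)/10 = 1.000000.
Step 4: Exact two-sided p-value (enumerate n! = 120 permutations of y under H0): p = 0.016667.
Step 5: alpha = 0.1. reject H0.

tau_b = 1.0000 (C=10, D=0), p = 0.016667, reject H0.


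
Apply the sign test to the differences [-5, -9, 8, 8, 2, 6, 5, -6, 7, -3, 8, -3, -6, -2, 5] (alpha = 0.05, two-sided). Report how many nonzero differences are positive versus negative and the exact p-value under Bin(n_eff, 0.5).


Step 1: Discard zero differences. Original n = 15; n_eff = number of nonzero differences = 15.
Nonzero differences (with sign): -5, -9, +8, +8, +2, +6, +5, -6, +7, -3, +8, -3, -6, -2, +5
Step 2: Count signs: positive = 8, negative = 7.
Step 3: Under H0: P(positive) = 0.5, so the number of positives S ~ Bin(15, 0.5).
Step 4: Two-sided exact p-value = sum of Bin(15,0.5) probabilities at or below the observed probability = 1.000000.
Step 5: alpha = 0.05. fail to reject H0.

n_eff = 15, pos = 8, neg = 7, p = 1.000000, fail to reject H0.


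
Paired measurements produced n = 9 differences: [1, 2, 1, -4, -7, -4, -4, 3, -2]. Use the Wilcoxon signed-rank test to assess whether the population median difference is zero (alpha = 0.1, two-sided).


Step 1: Drop any zero differences (none here) and take |d_i|.
|d| = [1, 2, 1, 4, 7, 4, 4, 3, 2]
Step 2: Midrank |d_i| (ties get averaged ranks).
ranks: |1|->1.5, |2|->3.5, |1|->1.5, |4|->7, |7|->9, |4|->7, |4|->7, |3|->5, |2|->3.5
Step 3: Attach original signs; sum ranks with positive sign and with negative sign.
W+ = 1.5 + 3.5 + 1.5 + 5 = 11.5
W- = 7 + 9 + 7 + 7 + 3.5 = 33.5
(Check: W+ + W- = 45 should equal n(n+1)/2 = 45.)
Step 4: Test statistic W = min(W+, W-) = 11.5.
Step 5: Ties in |d|, so use the tie-corrected normal approximation.
        E[W] = n(n+1)/4 = 9*10/4 = 22.5.
        Tie groups: |d|=1 (t=2), |d|=2 (t=2), |d|=4 (t=3); sum(t^3 - t) = 36.
        Var[W] = n(n+1)(2n+1)/24 - sum(t^3-t)/48 = 1710/24 - 36/48 = 70.5.
        z = (W - E[W]) / sqrt(Var[W]) = (11.5 - 22.5) / 8.3964 = -1.3101.
        Two-sided p = 2*Phi(z) = 0.190168.
Step 6: alpha = 0.1. fail to reject H0.

W+ = 11.5, W- = 33.5, W = min = 11.5, p = 0.190168, fail to reject H0.


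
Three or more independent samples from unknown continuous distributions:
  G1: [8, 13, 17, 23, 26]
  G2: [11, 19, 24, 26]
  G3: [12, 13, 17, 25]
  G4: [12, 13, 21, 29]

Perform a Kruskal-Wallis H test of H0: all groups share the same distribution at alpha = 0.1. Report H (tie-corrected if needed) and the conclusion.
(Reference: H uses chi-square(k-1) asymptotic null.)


Step 1: Combine all N = 17 observations and assign midranks.
sorted (value, group, rank): (8,G1,1), (11,G2,2), (12,G3,3.5), (12,G4,3.5), (13,G1,6), (13,G3,6), (13,G4,6), (17,G1,8.5), (17,G3,8.5), (19,G2,10), (21,G4,11), (23,G1,12), (24,G2,13), (25,G3,14), (26,G1,15.5), (26,G2,15.5), (29,G4,17)
Step 2: Sum ranks within each group.
R_1 = 43 (n_1 = 5)
R_2 = 40.5 (n_2 = 4)
R_3 = 32 (n_3 = 4)
R_4 = 37.5 (n_4 = 4)
Step 3: H = 12/(N(N+1)) * sum(R_i^2/n_i) - 3(N+1)
     = 12/(17*18) * (43^2/5 + 40.5^2/4 + 32^2/4 + 37.5^2/4) - 3*18
     = 0.039216 * 1387.42 - 54
     = 0.408824.
Step 4: Ties present; correction factor C = 1 - 42/(17^3 - 17) = 0.991422. Corrected H = 0.408824 / 0.991422 = 0.412361.
Step 5: Under H0, H ~ chi^2(3); p-value = 0.937677.
Step 6: alpha = 0.1. fail to reject H0.

H = 0.4124, df = 3, p = 0.937677, fail to reject H0.


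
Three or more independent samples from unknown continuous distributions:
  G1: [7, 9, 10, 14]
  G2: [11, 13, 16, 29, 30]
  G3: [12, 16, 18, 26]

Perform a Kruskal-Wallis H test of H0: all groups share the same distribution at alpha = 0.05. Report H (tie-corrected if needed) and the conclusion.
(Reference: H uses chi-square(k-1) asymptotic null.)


Step 1: Combine all N = 13 observations and assign midranks.
sorted (value, group, rank): (7,G1,1), (9,G1,2), (10,G1,3), (11,G2,4), (12,G3,5), (13,G2,6), (14,G1,7), (16,G2,8.5), (16,G3,8.5), (18,G3,10), (26,G3,11), (29,G2,12), (30,G2,13)
Step 2: Sum ranks within each group.
R_1 = 13 (n_1 = 4)
R_2 = 43.5 (n_2 = 5)
R_3 = 34.5 (n_3 = 4)
Step 3: H = 12/(N(N+1)) * sum(R_i^2/n_i) - 3(N+1)
     = 12/(13*14) * (13^2/4 + 43.5^2/5 + 34.5^2/4) - 3*14
     = 0.065934 * 718.263 - 42
     = 5.357967.
Step 4: Ties present; correction factor C = 1 - 6/(13^3 - 13) = 0.997253. Corrected H = 5.357967 / 0.997253 = 5.372727.
Step 5: Under H0, H ~ chi^2(2); p-value = 0.068128.
Step 6: alpha = 0.05. fail to reject H0.

H = 5.3727, df = 2, p = 0.068128, fail to reject H0.


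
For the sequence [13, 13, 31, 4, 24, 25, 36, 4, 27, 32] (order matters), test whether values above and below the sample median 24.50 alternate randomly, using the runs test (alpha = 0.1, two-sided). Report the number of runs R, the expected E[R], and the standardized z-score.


Step 1: Compute median = 24.50; label A = above, B = below.
Labels in order: BBABBAABAA  (n_A = 5, n_B = 5)
Step 2: Count runs R = 6.
Step 3: Under H0 (random ordering), E[R] = 2*n_A*n_B/(n_A+n_B) + 1 = 2*5*5/10 + 1 = 6.0000.
        Var[R] = 2*n_A*n_B*(2*n_A*n_B - n_A - n_B) / ((n_A+n_B)^2 * (n_A+n_B-1)) = 2000/900 = 2.2222.
        SD[R] = 1.4907.
Step 4: R = E[R], so z = 0 with no continuity correction.
Step 5: Two-sided p-value via normal approximation = 2*(1 - Phi(|z|)) = 1.000000.
Step 6: alpha = 0.1. fail to reject H0.

R = 6, z = 0.0000, p = 1.000000, fail to reject H0.


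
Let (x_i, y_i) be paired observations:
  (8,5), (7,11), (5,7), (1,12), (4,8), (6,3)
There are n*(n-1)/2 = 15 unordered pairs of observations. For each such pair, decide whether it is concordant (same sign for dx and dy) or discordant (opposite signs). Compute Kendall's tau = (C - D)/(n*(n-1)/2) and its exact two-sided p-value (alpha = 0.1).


Step 1: Enumerate the 15 unordered pairs (i,j) with i<j and classify each by sign(x_j-x_i) * sign(y_j-y_i).
  (1,2):dx=-1,dy=+6->D; (1,3):dx=-3,dy=+2->D; (1,4):dx=-7,dy=+7->D; (1,5):dx=-4,dy=+3->D
  (1,6):dx=-2,dy=-2->C; (2,3):dx=-2,dy=-4->C; (2,4):dx=-6,dy=+1->D; (2,5):dx=-3,dy=-3->C
  (2,6):dx=-1,dy=-8->C; (3,4):dx=-4,dy=+5->D; (3,5):dx=-1,dy=+1->D; (3,6):dx=+1,dy=-4->D
  (4,5):dx=+3,dy=-4->D; (4,6):dx=+5,dy=-9->D; (5,6):dx=+2,dy=-5->D
Step 2: C = 4, D = 11, total pairs = 15.
Step 3: tau = (C - D)/(n(n-1)/2) = (4 - 11)/15 = -0.466667.
Step 4: Exact two-sided p-value (enumerate n! = 720 permutations of y under H0): p = 0.272222.
Step 5: alpha = 0.1. fail to reject H0.

tau_b = -0.4667 (C=4, D=11), p = 0.272222, fail to reject H0.


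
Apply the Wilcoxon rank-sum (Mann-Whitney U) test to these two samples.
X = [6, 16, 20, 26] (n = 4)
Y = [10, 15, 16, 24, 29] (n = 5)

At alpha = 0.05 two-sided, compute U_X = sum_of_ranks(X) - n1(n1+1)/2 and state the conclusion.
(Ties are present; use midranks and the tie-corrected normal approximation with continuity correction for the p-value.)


Step 1: Combine and sort all 9 observations; assign midranks.
sorted (value, group): (6,X), (10,Y), (15,Y), (16,X), (16,Y), (20,X), (24,Y), (26,X), (29,Y)
ranks: 6->1, 10->2, 15->3, 16->4.5, 16->4.5, 20->6, 24->7, 26->8, 29->9
Step 2: Rank sum for X: R1 = 1 + 4.5 + 6 + 8 = 19.5.
Step 3: U_X = R1 - n1(n1+1)/2 = 19.5 - 4*5/2 = 19.5 - 10 = 9.5.
       U_Y = n1*n2 - U_X = 20 - 9.5 = 10.5.
Step 4: Ties are present, so use the tie-corrected normal approximation (with continuity correction) for the p-value.
Step 5: p-value = 1.000000; compare to alpha = 0.05. fail to reject H0.

U_X = 9.5, p = 1.000000, fail to reject H0 at alpha = 0.05.


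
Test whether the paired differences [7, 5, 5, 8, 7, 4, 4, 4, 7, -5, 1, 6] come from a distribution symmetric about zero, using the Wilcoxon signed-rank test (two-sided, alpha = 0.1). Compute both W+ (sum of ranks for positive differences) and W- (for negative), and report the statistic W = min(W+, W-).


Step 1: Drop any zero differences (none here) and take |d_i|.
|d| = [7, 5, 5, 8, 7, 4, 4, 4, 7, 5, 1, 6]
Step 2: Midrank |d_i| (ties get averaged ranks).
ranks: |7|->10, |5|->6, |5|->6, |8|->12, |7|->10, |4|->3, |4|->3, |4|->3, |7|->10, |5|->6, |1|->1, |6|->8
Step 3: Attach original signs; sum ranks with positive sign and with negative sign.
W+ = 10 + 6 + 6 + 12 + 10 + 3 + 3 + 3 + 10 + 1 + 8 = 72
W- = 6 = 6
(Check: W+ + W- = 78 should equal n(n+1)/2 = 78.)
Step 4: Test statistic W = min(W+, W-) = 6.
Step 5: Ties in |d|, so use the tie-corrected normal approximation.
        E[W] = n(n+1)/4 = 12*13/4 = 39.
        Tie groups: |d|=4 (t=3), |d|=5 (t=3), |d|=7 (t=3); sum(t^3 - t) = 72.
        Var[W] = n(n+1)(2n+1)/24 - sum(t^3-t)/48 = 3900/24 - 72/48 = 161.
        z = (W - E[W]) / sqrt(Var[W]) = (6 - 39) / 12.6886 = -2.6008.
        Two-sided p = 2*Phi(z) = 0.009302.
Step 6: alpha = 0.1. reject H0.

W+ = 72, W- = 6, W = min = 6, p = 0.009302, reject H0.


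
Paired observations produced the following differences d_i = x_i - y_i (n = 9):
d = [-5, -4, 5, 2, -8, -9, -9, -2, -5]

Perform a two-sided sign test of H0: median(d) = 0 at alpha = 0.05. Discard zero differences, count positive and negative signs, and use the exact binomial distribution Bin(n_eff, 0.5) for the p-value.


Step 1: Discard zero differences. Original n = 9; n_eff = number of nonzero differences = 9.
Nonzero differences (with sign): -5, -4, +5, +2, -8, -9, -9, -2, -5
Step 2: Count signs: positive = 2, negative = 7.
Step 3: Under H0: P(positive) = 0.5, so the number of positives S ~ Bin(9, 0.5).
Step 4: Two-sided exact p-value = sum of Bin(9,0.5) probabilities at or below the observed probability = 0.179688.
Step 5: alpha = 0.05. fail to reject H0.

n_eff = 9, pos = 2, neg = 7, p = 0.179688, fail to reject H0.


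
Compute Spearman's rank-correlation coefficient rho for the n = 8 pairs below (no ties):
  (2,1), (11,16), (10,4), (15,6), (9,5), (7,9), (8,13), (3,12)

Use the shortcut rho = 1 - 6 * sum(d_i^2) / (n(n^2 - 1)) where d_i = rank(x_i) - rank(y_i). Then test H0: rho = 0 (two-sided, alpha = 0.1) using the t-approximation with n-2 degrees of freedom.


Step 1: Rank x and y separately (midranks; no ties here).
rank(x): 2->1, 11->7, 10->6, 15->8, 9->5, 7->3, 8->4, 3->2
rank(y): 1->1, 16->8, 4->2, 6->4, 5->3, 9->5, 13->7, 12->6
Step 2: d_i = R_x(i) - R_y(i); compute d_i^2.
  (1-1)^2=0, (7-8)^2=1, (6-2)^2=16, (8-4)^2=16, (5-3)^2=4, (3-5)^2=4, (4-7)^2=9, (2-6)^2=16
sum(d^2) = 66.
Step 3: rho = 1 - 6*66 / (8*(8^2 - 1)) = 1 - 396/504 = 0.214286.
Step 4: Under H0, t = rho * sqrt((n-2)/(1-rho^2)) = 0.5374 ~ t(6).
Step 5: Two-sided p-value from the t-distribution with 6 df = 0.610344.
Step 6: alpha = 0.1. fail to reject H0.

rho = 0.2143, p = 0.610344, fail to reject H0 at alpha = 0.1.


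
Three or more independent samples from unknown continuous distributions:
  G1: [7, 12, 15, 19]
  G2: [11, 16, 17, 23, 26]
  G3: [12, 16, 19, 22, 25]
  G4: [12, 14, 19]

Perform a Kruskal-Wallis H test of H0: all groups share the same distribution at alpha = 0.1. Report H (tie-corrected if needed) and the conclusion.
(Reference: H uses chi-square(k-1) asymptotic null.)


Step 1: Combine all N = 17 observations and assign midranks.
sorted (value, group, rank): (7,G1,1), (11,G2,2), (12,G1,4), (12,G3,4), (12,G4,4), (14,G4,6), (15,G1,7), (16,G2,8.5), (16,G3,8.5), (17,G2,10), (19,G1,12), (19,G3,12), (19,G4,12), (22,G3,14), (23,G2,15), (25,G3,16), (26,G2,17)
Step 2: Sum ranks within each group.
R_1 = 24 (n_1 = 4)
R_2 = 52.5 (n_2 = 5)
R_3 = 54.5 (n_3 = 5)
R_4 = 22 (n_4 = 3)
Step 3: H = 12/(N(N+1)) * sum(R_i^2/n_i) - 3(N+1)
     = 12/(17*18) * (24^2/4 + 52.5^2/5 + 54.5^2/5 + 22^2/3) - 3*18
     = 0.039216 * 1450.63 - 54
     = 2.887582.
Step 4: Ties present; correction factor C = 1 - 54/(17^3 - 17) = 0.988971. Corrected H = 2.887582 / 0.988971 = 2.919785.
Step 5: Under H0, H ~ chi^2(3); p-value = 0.404159.
Step 6: alpha = 0.1. fail to reject H0.

H = 2.9198, df = 3, p = 0.404159, fail to reject H0.


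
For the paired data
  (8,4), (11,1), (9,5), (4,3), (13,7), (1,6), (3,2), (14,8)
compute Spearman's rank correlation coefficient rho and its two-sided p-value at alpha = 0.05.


Step 1: Rank x and y separately (midranks; no ties here).
rank(x): 8->4, 11->6, 9->5, 4->3, 13->7, 1->1, 3->2, 14->8
rank(y): 4->4, 1->1, 5->5, 3->3, 7->7, 6->6, 2->2, 8->8
Step 2: d_i = R_x(i) - R_y(i); compute d_i^2.
  (4-4)^2=0, (6-1)^2=25, (5-5)^2=0, (3-3)^2=0, (7-7)^2=0, (1-6)^2=25, (2-2)^2=0, (8-8)^2=0
sum(d^2) = 50.
Step 3: rho = 1 - 6*50 / (8*(8^2 - 1)) = 1 - 300/504 = 0.404762.
Step 4: Under H0, t = rho * sqrt((n-2)/(1-rho^2)) = 1.0842 ~ t(6).
Step 5: Two-sided p-value from the t-distribution with 6 df = 0.319889.
Step 6: alpha = 0.05. fail to reject H0.

rho = 0.4048, p = 0.319889, fail to reject H0 at alpha = 0.05.


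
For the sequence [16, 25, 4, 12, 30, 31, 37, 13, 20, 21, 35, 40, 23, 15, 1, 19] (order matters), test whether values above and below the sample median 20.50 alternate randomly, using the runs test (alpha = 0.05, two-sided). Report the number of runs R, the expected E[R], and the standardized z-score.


Step 1: Compute median = 20.50; label A = above, B = below.
Labels in order: BABBAAABBAAAABBB  (n_A = 8, n_B = 8)
Step 2: Count runs R = 7.
Step 3: Under H0 (random ordering), E[R] = 2*n_A*n_B/(n_A+n_B) + 1 = 2*8*8/16 + 1 = 9.0000.
        Var[R] = 2*n_A*n_B*(2*n_A*n_B - n_A - n_B) / ((n_A+n_B)^2 * (n_A+n_B-1)) = 14336/3840 = 3.7333.
        SD[R] = 1.9322.
Step 4: Continuity-corrected z = (R + 0.5 - E[R]) / SD[R] = (7 + 0.5 - 9.0000) / 1.9322 = -0.7763.
Step 5: Two-sided p-value via normal approximation = 2*(1 - Phi(|z|)) = 0.437558.
Step 6: alpha = 0.05. fail to reject H0.

R = 7, z = -0.7763, p = 0.437558, fail to reject H0.


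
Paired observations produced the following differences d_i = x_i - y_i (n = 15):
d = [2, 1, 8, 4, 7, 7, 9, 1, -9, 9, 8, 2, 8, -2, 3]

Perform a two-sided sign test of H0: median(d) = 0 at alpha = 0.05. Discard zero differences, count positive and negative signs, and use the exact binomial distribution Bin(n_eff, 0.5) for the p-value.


Step 1: Discard zero differences. Original n = 15; n_eff = number of nonzero differences = 15.
Nonzero differences (with sign): +2, +1, +8, +4, +7, +7, +9, +1, -9, +9, +8, +2, +8, -2, +3
Step 2: Count signs: positive = 13, negative = 2.
Step 3: Under H0: P(positive) = 0.5, so the number of positives S ~ Bin(15, 0.5).
Step 4: Two-sided exact p-value = sum of Bin(15,0.5) probabilities at or below the observed probability = 0.007385.
Step 5: alpha = 0.05. reject H0.

n_eff = 15, pos = 13, neg = 2, p = 0.007385, reject H0.


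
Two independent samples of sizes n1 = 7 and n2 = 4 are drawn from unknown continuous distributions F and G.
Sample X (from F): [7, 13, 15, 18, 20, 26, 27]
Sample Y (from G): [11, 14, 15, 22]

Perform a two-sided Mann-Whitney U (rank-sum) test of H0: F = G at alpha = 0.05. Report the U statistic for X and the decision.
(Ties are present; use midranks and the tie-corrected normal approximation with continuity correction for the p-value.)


Step 1: Combine and sort all 11 observations; assign midranks.
sorted (value, group): (7,X), (11,Y), (13,X), (14,Y), (15,X), (15,Y), (18,X), (20,X), (22,Y), (26,X), (27,X)
ranks: 7->1, 11->2, 13->3, 14->4, 15->5.5, 15->5.5, 18->7, 20->8, 22->9, 26->10, 27->11
Step 2: Rank sum for X: R1 = 1 + 3 + 5.5 + 7 + 8 + 10 + 11 = 45.5.
Step 3: U_X = R1 - n1(n1+1)/2 = 45.5 - 7*8/2 = 45.5 - 28 = 17.5.
       U_Y = n1*n2 - U_X = 28 - 17.5 = 10.5.
Step 4: Ties are present, so use the tie-corrected normal approximation (with continuity correction) for the p-value.
Step 5: p-value = 0.569872; compare to alpha = 0.05. fail to reject H0.

U_X = 17.5, p = 0.569872, fail to reject H0 at alpha = 0.05.


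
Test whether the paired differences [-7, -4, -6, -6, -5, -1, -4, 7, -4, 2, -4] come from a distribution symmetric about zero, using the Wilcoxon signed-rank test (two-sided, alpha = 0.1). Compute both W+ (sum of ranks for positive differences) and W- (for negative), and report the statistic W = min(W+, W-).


Step 1: Drop any zero differences (none here) and take |d_i|.
|d| = [7, 4, 6, 6, 5, 1, 4, 7, 4, 2, 4]
Step 2: Midrank |d_i| (ties get averaged ranks).
ranks: |7|->10.5, |4|->4.5, |6|->8.5, |6|->8.5, |5|->7, |1|->1, |4|->4.5, |7|->10.5, |4|->4.5, |2|->2, |4|->4.5
Step 3: Attach original signs; sum ranks with positive sign and with negative sign.
W+ = 10.5 + 2 = 12.5
W- = 10.5 + 4.5 + 8.5 + 8.5 + 7 + 1 + 4.5 + 4.5 + 4.5 = 53.5
(Check: W+ + W- = 66 should equal n(n+1)/2 = 66.)
Step 4: Test statistic W = min(W+, W-) = 12.5.
Step 5: Ties in |d|, so use the tie-corrected normal approximation.
        E[W] = n(n+1)/4 = 11*12/4 = 33.
        Tie groups: |d|=4 (t=4), |d|=6 (t=2), |d|=7 (t=2); sum(t^3 - t) = 72.
        Var[W] = n(n+1)(2n+1)/24 - sum(t^3-t)/48 = 3036/24 - 72/48 = 125.
        z = (W - E[W]) / sqrt(Var[W]) = (12.5 - 33) / 11.1803 = -1.8336.
        Two-sided p = 2*Phi(z) = 0.066717.
Step 6: alpha = 0.1. reject H0.

W+ = 12.5, W- = 53.5, W = min = 12.5, p = 0.066717, reject H0.


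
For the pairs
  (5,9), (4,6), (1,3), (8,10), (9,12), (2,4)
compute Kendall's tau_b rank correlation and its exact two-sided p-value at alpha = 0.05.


Step 1: Enumerate the 15 unordered pairs (i,j) with i<j and classify each by sign(x_j-x_i) * sign(y_j-y_i).
  (1,2):dx=-1,dy=-3->C; (1,3):dx=-4,dy=-6->C; (1,4):dx=+3,dy=+1->C; (1,5):dx=+4,dy=+3->C
  (1,6):dx=-3,dy=-5->C; (2,3):dx=-3,dy=-3->C; (2,4):dx=+4,dy=+4->C; (2,5):dx=+5,dy=+6->C
  (2,6):dx=-2,dy=-2->C; (3,4):dx=+7,dy=+7->C; (3,5):dx=+8,dy=+9->C; (3,6):dx=+1,dy=+1->C
  (4,5):dx=+1,dy=+2->C; (4,6):dx=-6,dy=-6->C; (5,6):dx=-7,dy=-8->C
Step 2: C = 15, D = 0, total pairs = 15.
Step 3: tau = (C - D)/(n(n-1)/2) = (15 - 0)/15 = 1.000000.
Step 4: Exact two-sided p-value (enumerate n! = 720 permutations of y under H0): p = 0.002778.
Step 5: alpha = 0.05. reject H0.

tau_b = 1.0000 (C=15, D=0), p = 0.002778, reject H0.


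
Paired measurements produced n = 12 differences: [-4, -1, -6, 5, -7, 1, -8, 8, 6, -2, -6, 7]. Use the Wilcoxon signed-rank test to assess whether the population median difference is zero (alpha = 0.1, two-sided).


Step 1: Drop any zero differences (none here) and take |d_i|.
|d| = [4, 1, 6, 5, 7, 1, 8, 8, 6, 2, 6, 7]
Step 2: Midrank |d_i| (ties get averaged ranks).
ranks: |4|->4, |1|->1.5, |6|->7, |5|->5, |7|->9.5, |1|->1.5, |8|->11.5, |8|->11.5, |6|->7, |2|->3, |6|->7, |7|->9.5
Step 3: Attach original signs; sum ranks with positive sign and with negative sign.
W+ = 5 + 1.5 + 11.5 + 7 + 9.5 = 34.5
W- = 4 + 1.5 + 7 + 9.5 + 11.5 + 3 + 7 = 43.5
(Check: W+ + W- = 78 should equal n(n+1)/2 = 78.)
Step 4: Test statistic W = min(W+, W-) = 34.5.
Step 5: Ties in |d|, so use the tie-corrected normal approximation.
        E[W] = n(n+1)/4 = 12*13/4 = 39.
        Tie groups: |d|=1 (t=2), |d|=6 (t=3), |d|=7 (t=2), |d|=8 (t=2); sum(t^3 - t) = 42.
        Var[W] = n(n+1)(2n+1)/24 - sum(t^3-t)/48 = 3900/24 - 42/48 = 161.625.
        z = (W - E[W]) / sqrt(Var[W]) = (34.5 - 39) / 12.7132 = -0.3540.
        Two-sided p = 2*Phi(z) = 0.723366.
Step 6: alpha = 0.1. fail to reject H0.

W+ = 34.5, W- = 43.5, W = min = 34.5, p = 0.723366, fail to reject H0.


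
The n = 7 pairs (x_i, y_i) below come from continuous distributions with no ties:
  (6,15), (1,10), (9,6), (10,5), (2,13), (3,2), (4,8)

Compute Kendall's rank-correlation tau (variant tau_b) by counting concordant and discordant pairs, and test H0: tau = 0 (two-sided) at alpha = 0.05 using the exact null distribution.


Step 1: Enumerate the 21 unordered pairs (i,j) with i<j and classify each by sign(x_j-x_i) * sign(y_j-y_i).
  (1,2):dx=-5,dy=-5->C; (1,3):dx=+3,dy=-9->D; (1,4):dx=+4,dy=-10->D; (1,5):dx=-4,dy=-2->C
  (1,6):dx=-3,dy=-13->C; (1,7):dx=-2,dy=-7->C; (2,3):dx=+8,dy=-4->D; (2,4):dx=+9,dy=-5->D
  (2,5):dx=+1,dy=+3->C; (2,6):dx=+2,dy=-8->D; (2,7):dx=+3,dy=-2->D; (3,4):dx=+1,dy=-1->D
  (3,5):dx=-7,dy=+7->D; (3,6):dx=-6,dy=-4->C; (3,7):dx=-5,dy=+2->D; (4,5):dx=-8,dy=+8->D
  (4,6):dx=-7,dy=-3->C; (4,7):dx=-6,dy=+3->D; (5,6):dx=+1,dy=-11->D; (5,7):dx=+2,dy=-5->D
  (6,7):dx=+1,dy=+6->C
Step 2: C = 8, D = 13, total pairs = 21.
Step 3: tau = (C - D)/(n(n-1)/2) = (8 - 13)/21 = -0.238095.
Step 4: Exact two-sided p-value (enumerate n! = 5040 permutations of y under H0): p = 0.561905.
Step 5: alpha = 0.05. fail to reject H0.

tau_b = -0.2381 (C=8, D=13), p = 0.561905, fail to reject H0.


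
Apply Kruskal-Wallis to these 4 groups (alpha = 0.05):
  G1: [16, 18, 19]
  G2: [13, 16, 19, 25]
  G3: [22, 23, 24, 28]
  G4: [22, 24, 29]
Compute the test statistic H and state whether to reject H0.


Step 1: Combine all N = 14 observations and assign midranks.
sorted (value, group, rank): (13,G2,1), (16,G1,2.5), (16,G2,2.5), (18,G1,4), (19,G1,5.5), (19,G2,5.5), (22,G3,7.5), (22,G4,7.5), (23,G3,9), (24,G3,10.5), (24,G4,10.5), (25,G2,12), (28,G3,13), (29,G4,14)
Step 2: Sum ranks within each group.
R_1 = 12 (n_1 = 3)
R_2 = 21 (n_2 = 4)
R_3 = 40 (n_3 = 4)
R_4 = 32 (n_4 = 3)
Step 3: H = 12/(N(N+1)) * sum(R_i^2/n_i) - 3(N+1)
     = 12/(14*15) * (12^2/3 + 21^2/4 + 40^2/4 + 32^2/3) - 3*15
     = 0.057143 * 899.583 - 45
     = 6.404762.
Step 4: Ties present; correction factor C = 1 - 24/(14^3 - 14) = 0.991209. Corrected H = 6.404762 / 0.991209 = 6.461567.
Step 5: Under H0, H ~ chi^2(3); p-value = 0.091191.
Step 6: alpha = 0.05. fail to reject H0.

H = 6.4616, df = 3, p = 0.091191, fail to reject H0.


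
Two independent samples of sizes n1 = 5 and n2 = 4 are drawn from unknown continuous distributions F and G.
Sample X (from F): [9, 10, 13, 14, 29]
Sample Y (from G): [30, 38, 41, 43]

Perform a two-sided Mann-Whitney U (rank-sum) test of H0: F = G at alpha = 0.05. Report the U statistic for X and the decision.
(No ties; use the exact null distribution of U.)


Step 1: Combine and sort all 9 observations; assign midranks.
sorted (value, group): (9,X), (10,X), (13,X), (14,X), (29,X), (30,Y), (38,Y), (41,Y), (43,Y)
ranks: 9->1, 10->2, 13->3, 14->4, 29->5, 30->6, 38->7, 41->8, 43->9
Step 2: Rank sum for X: R1 = 1 + 2 + 3 + 4 + 5 = 15.
Step 3: U_X = R1 - n1(n1+1)/2 = 15 - 5*6/2 = 15 - 15 = 0.
       U_Y = n1*n2 - U_X = 20 - 0 = 20.
Step 4: No ties, so the exact null distribution of U (based on enumerating the C(9,5) = 126 equally likely rank assignments) gives the two-sided p-value.
Step 5: p-value = 0.015873; compare to alpha = 0.05. reject H0.

U_X = 0, p = 0.015873, reject H0 at alpha = 0.05.


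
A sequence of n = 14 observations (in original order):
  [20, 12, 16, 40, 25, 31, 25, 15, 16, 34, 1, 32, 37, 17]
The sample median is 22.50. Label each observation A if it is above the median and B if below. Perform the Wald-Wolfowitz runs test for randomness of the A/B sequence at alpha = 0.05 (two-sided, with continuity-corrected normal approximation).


Step 1: Compute median = 22.50; label A = above, B = below.
Labels in order: BBBAAAABBABAAB  (n_A = 7, n_B = 7)
Step 2: Count runs R = 7.
Step 3: Under H0 (random ordering), E[R] = 2*n_A*n_B/(n_A+n_B) + 1 = 2*7*7/14 + 1 = 8.0000.
        Var[R] = 2*n_A*n_B*(2*n_A*n_B - n_A - n_B) / ((n_A+n_B)^2 * (n_A+n_B-1)) = 8232/2548 = 3.2308.
        SD[R] = 1.7974.
Step 4: Continuity-corrected z = (R + 0.5 - E[R]) / SD[R] = (7 + 0.5 - 8.0000) / 1.7974 = -0.2782.
Step 5: Two-sided p-value via normal approximation = 2*(1 - Phi(|z|)) = 0.780879.
Step 6: alpha = 0.05. fail to reject H0.

R = 7, z = -0.2782, p = 0.780879, fail to reject H0.


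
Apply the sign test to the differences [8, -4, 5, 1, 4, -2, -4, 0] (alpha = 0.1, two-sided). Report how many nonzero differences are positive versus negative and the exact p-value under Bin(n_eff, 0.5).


Step 1: Discard zero differences. Original n = 8; n_eff = number of nonzero differences = 7.
Nonzero differences (with sign): +8, -4, +5, +1, +4, -2, -4
Step 2: Count signs: positive = 4, negative = 3.
Step 3: Under H0: P(positive) = 0.5, so the number of positives S ~ Bin(7, 0.5).
Step 4: Two-sided exact p-value = sum of Bin(7,0.5) probabilities at or below the observed probability = 1.000000.
Step 5: alpha = 0.1. fail to reject H0.

n_eff = 7, pos = 4, neg = 3, p = 1.000000, fail to reject H0.


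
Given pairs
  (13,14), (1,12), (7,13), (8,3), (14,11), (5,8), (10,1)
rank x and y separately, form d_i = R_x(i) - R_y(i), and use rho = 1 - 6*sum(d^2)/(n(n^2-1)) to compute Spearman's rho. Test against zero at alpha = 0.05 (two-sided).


Step 1: Rank x and y separately (midranks; no ties here).
rank(x): 13->6, 1->1, 7->3, 8->4, 14->7, 5->2, 10->5
rank(y): 14->7, 12->5, 13->6, 3->2, 11->4, 8->3, 1->1
Step 2: d_i = R_x(i) - R_y(i); compute d_i^2.
  (6-7)^2=1, (1-5)^2=16, (3-6)^2=9, (4-2)^2=4, (7-4)^2=9, (2-3)^2=1, (5-1)^2=16
sum(d^2) = 56.
Step 3: rho = 1 - 6*56 / (7*(7^2 - 1)) = 1 - 336/336 = 0.000000.
Step 4: Under H0, t = rho * sqrt((n-2)/(1-rho^2)) = 0.0000 ~ t(5).
Step 5: Two-sided p-value from the t-distribution with 5 df = 1.000000.
Step 6: alpha = 0.05. fail to reject H0.

rho = 0.0000, p = 1.000000, fail to reject H0 at alpha = 0.05.


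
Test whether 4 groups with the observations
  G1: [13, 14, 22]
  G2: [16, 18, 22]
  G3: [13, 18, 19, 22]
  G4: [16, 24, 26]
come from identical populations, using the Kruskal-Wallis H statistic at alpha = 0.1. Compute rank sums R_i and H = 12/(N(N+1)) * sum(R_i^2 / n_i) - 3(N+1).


Step 1: Combine all N = 13 observations and assign midranks.
sorted (value, group, rank): (13,G1,1.5), (13,G3,1.5), (14,G1,3), (16,G2,4.5), (16,G4,4.5), (18,G2,6.5), (18,G3,6.5), (19,G3,8), (22,G1,10), (22,G2,10), (22,G3,10), (24,G4,12), (26,G4,13)
Step 2: Sum ranks within each group.
R_1 = 14.5 (n_1 = 3)
R_2 = 21 (n_2 = 3)
R_3 = 26 (n_3 = 4)
R_4 = 29.5 (n_4 = 3)
Step 3: H = 12/(N(N+1)) * sum(R_i^2/n_i) - 3(N+1)
     = 12/(13*14) * (14.5^2/3 + 21^2/3 + 26^2/4 + 29.5^2/3) - 3*14
     = 0.065934 * 676.167 - 42
     = 2.582418.
Step 4: Ties present; correction factor C = 1 - 42/(13^3 - 13) = 0.980769. Corrected H = 2.582418 / 0.980769 = 2.633053.
Step 5: Under H0, H ~ chi^2(3); p-value = 0.451724.
Step 6: alpha = 0.1. fail to reject H0.

H = 2.6331, df = 3, p = 0.451724, fail to reject H0.


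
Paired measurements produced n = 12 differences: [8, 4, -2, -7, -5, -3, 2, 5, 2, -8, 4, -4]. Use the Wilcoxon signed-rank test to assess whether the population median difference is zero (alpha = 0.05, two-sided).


Step 1: Drop any zero differences (none here) and take |d_i|.
|d| = [8, 4, 2, 7, 5, 3, 2, 5, 2, 8, 4, 4]
Step 2: Midrank |d_i| (ties get averaged ranks).
ranks: |8|->11.5, |4|->6, |2|->2, |7|->10, |5|->8.5, |3|->4, |2|->2, |5|->8.5, |2|->2, |8|->11.5, |4|->6, |4|->6
Step 3: Attach original signs; sum ranks with positive sign and with negative sign.
W+ = 11.5 + 6 + 2 + 8.5 + 2 + 6 = 36
W- = 2 + 10 + 8.5 + 4 + 11.5 + 6 = 42
(Check: W+ + W- = 78 should equal n(n+1)/2 = 78.)
Step 4: Test statistic W = min(W+, W-) = 36.
Step 5: Ties in |d|, so use the tie-corrected normal approximation.
        E[W] = n(n+1)/4 = 12*13/4 = 39.
        Tie groups: |d|=2 (t=3), |d|=4 (t=3), |d|=5 (t=2), |d|=8 (t=2); sum(t^3 - t) = 60.
        Var[W] = n(n+1)(2n+1)/24 - sum(t^3-t)/48 = 3900/24 - 60/48 = 161.25.
        z = (W - E[W]) / sqrt(Var[W]) = (36 - 39) / 12.6984 = -0.2362.
        Two-sided p = 2*Phi(z) = 0.813239.
Step 6: alpha = 0.05. fail to reject H0.

W+ = 36, W- = 42, W = min = 36, p = 0.813239, fail to reject H0.


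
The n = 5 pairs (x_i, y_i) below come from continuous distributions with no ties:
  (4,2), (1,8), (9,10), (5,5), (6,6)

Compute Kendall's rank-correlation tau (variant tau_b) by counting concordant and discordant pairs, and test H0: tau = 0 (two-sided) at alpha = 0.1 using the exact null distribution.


Step 1: Enumerate the 10 unordered pairs (i,j) with i<j and classify each by sign(x_j-x_i) * sign(y_j-y_i).
  (1,2):dx=-3,dy=+6->D; (1,3):dx=+5,dy=+8->C; (1,4):dx=+1,dy=+3->C; (1,5):dx=+2,dy=+4->C
  (2,3):dx=+8,dy=+2->C; (2,4):dx=+4,dy=-3->D; (2,5):dx=+5,dy=-2->D; (3,4):dx=-4,dy=-5->C
  (3,5):dx=-3,dy=-4->C; (4,5):dx=+1,dy=+1->C
Step 2: C = 7, D = 3, total pairs = 10.
Step 3: tau = (C - D)/(n(n-1)/2) = (7 - 3)/10 = 0.400000.
Step 4: Exact two-sided p-value (enumerate n! = 120 permutations of y under H0): p = 0.483333.
Step 5: alpha = 0.1. fail to reject H0.

tau_b = 0.4000 (C=7, D=3), p = 0.483333, fail to reject H0.


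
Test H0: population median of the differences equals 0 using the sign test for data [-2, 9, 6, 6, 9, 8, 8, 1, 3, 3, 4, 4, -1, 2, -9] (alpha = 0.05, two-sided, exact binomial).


Step 1: Discard zero differences. Original n = 15; n_eff = number of nonzero differences = 15.
Nonzero differences (with sign): -2, +9, +6, +6, +9, +8, +8, +1, +3, +3, +4, +4, -1, +2, -9
Step 2: Count signs: positive = 12, negative = 3.
Step 3: Under H0: P(positive) = 0.5, so the number of positives S ~ Bin(15, 0.5).
Step 4: Two-sided exact p-value = sum of Bin(15,0.5) probabilities at or below the observed probability = 0.035156.
Step 5: alpha = 0.05. reject H0.

n_eff = 15, pos = 12, neg = 3, p = 0.035156, reject H0.


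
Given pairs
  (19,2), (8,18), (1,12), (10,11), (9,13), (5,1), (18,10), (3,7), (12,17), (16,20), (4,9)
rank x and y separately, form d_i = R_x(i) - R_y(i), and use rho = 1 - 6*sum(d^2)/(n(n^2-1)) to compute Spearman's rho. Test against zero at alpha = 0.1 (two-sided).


Step 1: Rank x and y separately (midranks; no ties here).
rank(x): 19->11, 8->5, 1->1, 10->7, 9->6, 5->4, 18->10, 3->2, 12->8, 16->9, 4->3
rank(y): 2->2, 18->10, 12->7, 11->6, 13->8, 1->1, 10->5, 7->3, 17->9, 20->11, 9->4
Step 2: d_i = R_x(i) - R_y(i); compute d_i^2.
  (11-2)^2=81, (5-10)^2=25, (1-7)^2=36, (7-6)^2=1, (6-8)^2=4, (4-1)^2=9, (10-5)^2=25, (2-3)^2=1, (8-9)^2=1, (9-11)^2=4, (3-4)^2=1
sum(d^2) = 188.
Step 3: rho = 1 - 6*188 / (11*(11^2 - 1)) = 1 - 1128/1320 = 0.145455.
Step 4: Under H0, t = rho * sqrt((n-2)/(1-rho^2)) = 0.4411 ~ t(9).
Step 5: Two-sided p-value from the t-distribution with 9 df = 0.669579.
Step 6: alpha = 0.1. fail to reject H0.

rho = 0.1455, p = 0.669579, fail to reject H0 at alpha = 0.1.


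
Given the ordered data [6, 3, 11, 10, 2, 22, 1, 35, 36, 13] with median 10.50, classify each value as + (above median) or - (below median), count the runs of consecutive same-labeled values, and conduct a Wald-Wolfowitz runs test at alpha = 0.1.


Step 1: Compute median = 10.50; label A = above, B = below.
Labels in order: BBABBABAAA  (n_A = 5, n_B = 5)
Step 2: Count runs R = 6.
Step 3: Under H0 (random ordering), E[R] = 2*n_A*n_B/(n_A+n_B) + 1 = 2*5*5/10 + 1 = 6.0000.
        Var[R] = 2*n_A*n_B*(2*n_A*n_B - n_A - n_B) / ((n_A+n_B)^2 * (n_A+n_B-1)) = 2000/900 = 2.2222.
        SD[R] = 1.4907.
Step 4: R = E[R], so z = 0 with no continuity correction.
Step 5: Two-sided p-value via normal approximation = 2*(1 - Phi(|z|)) = 1.000000.
Step 6: alpha = 0.1. fail to reject H0.

R = 6, z = 0.0000, p = 1.000000, fail to reject H0.


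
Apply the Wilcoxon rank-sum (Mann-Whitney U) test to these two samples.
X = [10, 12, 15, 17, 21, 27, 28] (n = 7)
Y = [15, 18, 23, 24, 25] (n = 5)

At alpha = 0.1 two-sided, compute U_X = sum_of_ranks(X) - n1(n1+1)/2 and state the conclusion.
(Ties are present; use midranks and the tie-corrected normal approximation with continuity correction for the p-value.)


Step 1: Combine and sort all 12 observations; assign midranks.
sorted (value, group): (10,X), (12,X), (15,X), (15,Y), (17,X), (18,Y), (21,X), (23,Y), (24,Y), (25,Y), (27,X), (28,X)
ranks: 10->1, 12->2, 15->3.5, 15->3.5, 17->5, 18->6, 21->7, 23->8, 24->9, 25->10, 27->11, 28->12
Step 2: Rank sum for X: R1 = 1 + 2 + 3.5 + 5 + 7 + 11 + 12 = 41.5.
Step 3: U_X = R1 - n1(n1+1)/2 = 41.5 - 7*8/2 = 41.5 - 28 = 13.5.
       U_Y = n1*n2 - U_X = 35 - 13.5 = 21.5.
Step 4: Ties are present, so use the tie-corrected normal approximation (with continuity correction) for the p-value.
Step 5: p-value = 0.569088; compare to alpha = 0.1. fail to reject H0.

U_X = 13.5, p = 0.569088, fail to reject H0 at alpha = 0.1.


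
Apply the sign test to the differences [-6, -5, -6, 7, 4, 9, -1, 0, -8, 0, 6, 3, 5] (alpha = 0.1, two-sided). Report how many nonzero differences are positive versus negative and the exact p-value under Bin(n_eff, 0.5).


Step 1: Discard zero differences. Original n = 13; n_eff = number of nonzero differences = 11.
Nonzero differences (with sign): -6, -5, -6, +7, +4, +9, -1, -8, +6, +3, +5
Step 2: Count signs: positive = 6, negative = 5.
Step 3: Under H0: P(positive) = 0.5, so the number of positives S ~ Bin(11, 0.5).
Step 4: Two-sided exact p-value = sum of Bin(11,0.5) probabilities at or below the observed probability = 1.000000.
Step 5: alpha = 0.1. fail to reject H0.

n_eff = 11, pos = 6, neg = 5, p = 1.000000, fail to reject H0.


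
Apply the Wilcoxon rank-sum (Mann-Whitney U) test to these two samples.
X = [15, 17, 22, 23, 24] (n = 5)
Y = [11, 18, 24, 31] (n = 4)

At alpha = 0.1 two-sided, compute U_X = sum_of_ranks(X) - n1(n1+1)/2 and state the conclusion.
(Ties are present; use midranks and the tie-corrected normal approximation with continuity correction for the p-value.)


Step 1: Combine and sort all 9 observations; assign midranks.
sorted (value, group): (11,Y), (15,X), (17,X), (18,Y), (22,X), (23,X), (24,X), (24,Y), (31,Y)
ranks: 11->1, 15->2, 17->3, 18->4, 22->5, 23->6, 24->7.5, 24->7.5, 31->9
Step 2: Rank sum for X: R1 = 2 + 3 + 5 + 6 + 7.5 = 23.5.
Step 3: U_X = R1 - n1(n1+1)/2 = 23.5 - 5*6/2 = 23.5 - 15 = 8.5.
       U_Y = n1*n2 - U_X = 20 - 8.5 = 11.5.
Step 4: Ties are present, so use the tie-corrected normal approximation (with continuity correction) for the p-value.
Step 5: p-value = 0.805701; compare to alpha = 0.1. fail to reject H0.

U_X = 8.5, p = 0.805701, fail to reject H0 at alpha = 0.1.


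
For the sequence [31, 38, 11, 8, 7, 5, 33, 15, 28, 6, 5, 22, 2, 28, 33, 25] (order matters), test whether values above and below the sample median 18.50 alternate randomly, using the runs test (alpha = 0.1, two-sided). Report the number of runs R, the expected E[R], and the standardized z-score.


Step 1: Compute median = 18.50; label A = above, B = below.
Labels in order: AABBBBABABBABAAA  (n_A = 8, n_B = 8)
Step 2: Count runs R = 9.
Step 3: Under H0 (random ordering), E[R] = 2*n_A*n_B/(n_A+n_B) + 1 = 2*8*8/16 + 1 = 9.0000.
        Var[R] = 2*n_A*n_B*(2*n_A*n_B - n_A - n_B) / ((n_A+n_B)^2 * (n_A+n_B-1)) = 14336/3840 = 3.7333.
        SD[R] = 1.9322.
Step 4: R = E[R], so z = 0 with no continuity correction.
Step 5: Two-sided p-value via normal approximation = 2*(1 - Phi(|z|)) = 1.000000.
Step 6: alpha = 0.1. fail to reject H0.

R = 9, z = 0.0000, p = 1.000000, fail to reject H0.


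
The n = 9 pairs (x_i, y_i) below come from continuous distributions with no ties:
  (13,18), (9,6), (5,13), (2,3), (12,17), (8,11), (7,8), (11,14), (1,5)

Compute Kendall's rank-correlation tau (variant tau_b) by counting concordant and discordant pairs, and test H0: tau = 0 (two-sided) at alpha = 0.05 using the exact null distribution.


Step 1: Enumerate the 36 unordered pairs (i,j) with i<j and classify each by sign(x_j-x_i) * sign(y_j-y_i).
  (1,2):dx=-4,dy=-12->C; (1,3):dx=-8,dy=-5->C; (1,4):dx=-11,dy=-15->C; (1,5):dx=-1,dy=-1->C
  (1,6):dx=-5,dy=-7->C; (1,7):dx=-6,dy=-10->C; (1,8):dx=-2,dy=-4->C; (1,9):dx=-12,dy=-13->C
  (2,3):dx=-4,dy=+7->D; (2,4):dx=-7,dy=-3->C; (2,5):dx=+3,dy=+11->C; (2,6):dx=-1,dy=+5->D
  (2,7):dx=-2,dy=+2->D; (2,8):dx=+2,dy=+8->C; (2,9):dx=-8,dy=-1->C; (3,4):dx=-3,dy=-10->C
  (3,5):dx=+7,dy=+4->C; (3,6):dx=+3,dy=-2->D; (3,7):dx=+2,dy=-5->D; (3,8):dx=+6,dy=+1->C
  (3,9):dx=-4,dy=-8->C; (4,5):dx=+10,dy=+14->C; (4,6):dx=+6,dy=+8->C; (4,7):dx=+5,dy=+5->C
  (4,8):dx=+9,dy=+11->C; (4,9):dx=-1,dy=+2->D; (5,6):dx=-4,dy=-6->C; (5,7):dx=-5,dy=-9->C
  (5,8):dx=-1,dy=-3->C; (5,9):dx=-11,dy=-12->C; (6,7):dx=-1,dy=-3->C; (6,8):dx=+3,dy=+3->C
  (6,9):dx=-7,dy=-6->C; (7,8):dx=+4,dy=+6->C; (7,9):dx=-6,dy=-3->C; (8,9):dx=-10,dy=-9->C
Step 2: C = 30, D = 6, total pairs = 36.
Step 3: tau = (C - D)/(n(n-1)/2) = (30 - 6)/36 = 0.666667.
Step 4: Exact two-sided p-value (enumerate n! = 362880 permutations of y under H0): p = 0.012665.
Step 5: alpha = 0.05. reject H0.

tau_b = 0.6667 (C=30, D=6), p = 0.012665, reject H0.


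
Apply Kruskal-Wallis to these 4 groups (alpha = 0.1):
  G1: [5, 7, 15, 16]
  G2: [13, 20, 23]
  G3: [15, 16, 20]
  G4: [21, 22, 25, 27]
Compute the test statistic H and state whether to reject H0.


Step 1: Combine all N = 14 observations and assign midranks.
sorted (value, group, rank): (5,G1,1), (7,G1,2), (13,G2,3), (15,G1,4.5), (15,G3,4.5), (16,G1,6.5), (16,G3,6.5), (20,G2,8.5), (20,G3,8.5), (21,G4,10), (22,G4,11), (23,G2,12), (25,G4,13), (27,G4,14)
Step 2: Sum ranks within each group.
R_1 = 14 (n_1 = 4)
R_2 = 23.5 (n_2 = 3)
R_3 = 19.5 (n_3 = 3)
R_4 = 48 (n_4 = 4)
Step 3: H = 12/(N(N+1)) * sum(R_i^2/n_i) - 3(N+1)
     = 12/(14*15) * (14^2/4 + 23.5^2/3 + 19.5^2/3 + 48^2/4) - 3*15
     = 0.057143 * 935.833 - 45
     = 8.476190.
Step 4: Ties present; correction factor C = 1 - 18/(14^3 - 14) = 0.993407. Corrected H = 8.476190 / 0.993407 = 8.532448.
Step 5: Under H0, H ~ chi^2(3); p-value = 0.036199.
Step 6: alpha = 0.1. reject H0.

H = 8.5324, df = 3, p = 0.036199, reject H0.
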